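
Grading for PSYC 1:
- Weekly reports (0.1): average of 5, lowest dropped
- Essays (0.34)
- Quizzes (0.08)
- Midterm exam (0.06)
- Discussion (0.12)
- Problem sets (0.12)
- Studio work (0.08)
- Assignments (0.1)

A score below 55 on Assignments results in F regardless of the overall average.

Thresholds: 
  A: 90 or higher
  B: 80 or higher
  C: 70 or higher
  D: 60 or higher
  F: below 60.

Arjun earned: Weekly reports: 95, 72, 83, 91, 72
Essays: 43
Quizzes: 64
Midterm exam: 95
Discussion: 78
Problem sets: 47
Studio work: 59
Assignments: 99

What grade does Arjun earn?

D

Weekly reports: drop 72 → average of remaining 4 = 341/4 = 85.25
Assignments score 99 ≥ 55: minimum met.
Weighted total:
  Weekly reports 85.25 × 0.1 = 8.525
  Essays 43 × 0.34 = 14.62
  Quizzes 64 × 0.08 = 5.12
  Midterm exam 95 × 0.06 = 5.7
  Discussion 78 × 0.12 = 9.36
  Problem sets 47 × 0.12 = 5.64
  Studio work 59 × 0.08 = 4.72
  Assignments 99 × 0.1 = 9.9
Sum = 63.585
63.585 is ≥ 60 and < 70 → D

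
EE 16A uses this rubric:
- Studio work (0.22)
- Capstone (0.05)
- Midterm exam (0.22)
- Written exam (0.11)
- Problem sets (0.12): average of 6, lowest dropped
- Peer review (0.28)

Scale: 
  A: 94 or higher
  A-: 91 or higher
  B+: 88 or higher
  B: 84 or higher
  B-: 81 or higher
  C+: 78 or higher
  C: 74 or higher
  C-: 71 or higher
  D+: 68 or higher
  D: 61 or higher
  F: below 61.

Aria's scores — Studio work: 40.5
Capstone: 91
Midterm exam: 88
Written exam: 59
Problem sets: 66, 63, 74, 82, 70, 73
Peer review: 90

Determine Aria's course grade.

Problem sets: drop 63 → average of remaining 5 = 365/5 = 73
Weighted total:
  Studio work 40.5 × 0.22 = 8.91
  Capstone 91 × 0.05 = 4.55
  Midterm exam 88 × 0.22 = 19.36
  Written exam 59 × 0.11 = 6.49
  Problem sets 73 × 0.12 = 8.76
  Peer review 90 × 0.28 = 25.2
Sum = 73.27
73.27 is ≥ 71 and < 74 → C-

C-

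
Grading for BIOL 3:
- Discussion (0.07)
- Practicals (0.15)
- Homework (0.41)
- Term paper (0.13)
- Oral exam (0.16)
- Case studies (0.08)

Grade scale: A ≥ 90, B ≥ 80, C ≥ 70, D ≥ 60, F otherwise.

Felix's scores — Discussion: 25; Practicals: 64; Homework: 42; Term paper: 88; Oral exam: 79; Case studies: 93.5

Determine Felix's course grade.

Weighted total:
  Discussion 25 × 0.07 = 1.75
  Practicals 64 × 0.15 = 9.6
  Homework 42 × 0.41 = 17.22
  Term paper 88 × 0.13 = 11.44
  Oral exam 79 × 0.16 = 12.64
  Case studies 93.5 × 0.08 = 7.48
Sum = 60.13
60.13 is ≥ 60 and < 70 → D

D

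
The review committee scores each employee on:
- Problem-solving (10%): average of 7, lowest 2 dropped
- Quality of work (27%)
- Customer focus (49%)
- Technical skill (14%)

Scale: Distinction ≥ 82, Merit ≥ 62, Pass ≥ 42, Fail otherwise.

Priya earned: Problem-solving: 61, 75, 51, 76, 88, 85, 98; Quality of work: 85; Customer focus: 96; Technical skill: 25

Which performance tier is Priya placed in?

Problem-solving: drop 51, 61 → average of remaining 5 = 422/5 = 84.4
Weighted total:
  Problem-solving 84.4 × 0.1 = 8.44
  Quality of work 85 × 0.27 = 22.95
  Customer focus 96 × 0.49 = 47.04
  Technical skill 25 × 0.14 = 3.5
Sum = 81.93
81.93 is ≥ 62 and < 82 → Merit

Merit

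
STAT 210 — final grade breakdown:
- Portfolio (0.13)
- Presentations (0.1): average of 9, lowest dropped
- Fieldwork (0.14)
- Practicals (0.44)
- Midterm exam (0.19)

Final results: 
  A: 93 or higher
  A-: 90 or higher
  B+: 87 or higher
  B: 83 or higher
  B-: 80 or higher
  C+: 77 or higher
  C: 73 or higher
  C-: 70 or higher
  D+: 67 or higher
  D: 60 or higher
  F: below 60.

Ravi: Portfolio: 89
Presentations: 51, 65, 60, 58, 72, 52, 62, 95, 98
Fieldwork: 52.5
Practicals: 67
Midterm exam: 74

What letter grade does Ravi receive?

D+

Presentations: drop 51 → average of remaining 8 = 562/8 = 70.25
Weighted total:
  Portfolio 89 × 0.13 = 11.57
  Presentations 70.25 × 0.1 = 7.025
  Fieldwork 52.5 × 0.14 = 7.35
  Practicals 67 × 0.44 = 29.48
  Midterm exam 74 × 0.19 = 14.06
Sum = 69.485
69.485 is ≥ 67 and < 70 → D+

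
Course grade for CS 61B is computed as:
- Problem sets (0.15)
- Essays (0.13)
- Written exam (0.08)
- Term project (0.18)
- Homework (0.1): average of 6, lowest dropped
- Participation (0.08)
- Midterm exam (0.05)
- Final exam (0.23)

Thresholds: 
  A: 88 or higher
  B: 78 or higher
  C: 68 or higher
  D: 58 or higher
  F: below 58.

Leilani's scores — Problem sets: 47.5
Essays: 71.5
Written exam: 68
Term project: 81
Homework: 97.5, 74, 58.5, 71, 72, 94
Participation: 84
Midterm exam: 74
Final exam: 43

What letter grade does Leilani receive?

Homework: drop 58.5 → average of remaining 5 = 408.5/5 = 81.7
Weighted total:
  Problem sets 47.5 × 0.15 = 7.125
  Essays 71.5 × 0.13 = 9.295
  Written exam 68 × 0.08 = 5.44
  Term project 81 × 0.18 = 14.58
  Homework 81.7 × 0.1 = 8.17
  Participation 84 × 0.08 = 6.72
  Midterm exam 74 × 0.05 = 3.7
  Final exam 43 × 0.23 = 9.89
Sum = 64.92
64.92 is ≥ 58 and < 68 → D

D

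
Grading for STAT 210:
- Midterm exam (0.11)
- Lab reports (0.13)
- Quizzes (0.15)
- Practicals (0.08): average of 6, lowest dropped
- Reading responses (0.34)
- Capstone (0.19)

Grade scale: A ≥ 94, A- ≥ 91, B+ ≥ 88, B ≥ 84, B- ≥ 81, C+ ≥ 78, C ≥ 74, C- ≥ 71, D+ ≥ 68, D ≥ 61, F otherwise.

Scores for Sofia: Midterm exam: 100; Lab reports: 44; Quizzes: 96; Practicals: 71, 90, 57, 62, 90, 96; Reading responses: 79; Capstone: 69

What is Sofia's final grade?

Practicals: drop 57 → average of remaining 5 = 409/5 = 81.8
Weighted total:
  Midterm exam 100 × 0.11 = 11
  Lab reports 44 × 0.13 = 5.72
  Quizzes 96 × 0.15 = 14.4
  Practicals 81.8 × 0.08 = 6.544
  Reading responses 79 × 0.34 = 26.86
  Capstone 69 × 0.19 = 13.11
Sum = 77.634
77.634 is ≥ 74 and < 78 → C

C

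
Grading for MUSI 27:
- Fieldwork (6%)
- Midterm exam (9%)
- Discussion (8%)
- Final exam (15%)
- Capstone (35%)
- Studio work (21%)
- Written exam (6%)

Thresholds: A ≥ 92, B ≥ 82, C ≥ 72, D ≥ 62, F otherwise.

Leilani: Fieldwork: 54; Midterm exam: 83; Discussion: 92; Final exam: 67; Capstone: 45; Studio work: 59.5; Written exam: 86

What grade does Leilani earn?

Weighted total:
  Fieldwork 54 × 0.06 = 3.24
  Midterm exam 83 × 0.09 = 7.47
  Discussion 92 × 0.08 = 7.36
  Final exam 67 × 0.15 = 10.05
  Capstone 45 × 0.35 = 15.75
  Studio work 59.5 × 0.21 = 12.495
  Written exam 86 × 0.06 = 5.16
Sum = 61.525
61.525 < 62 → F

F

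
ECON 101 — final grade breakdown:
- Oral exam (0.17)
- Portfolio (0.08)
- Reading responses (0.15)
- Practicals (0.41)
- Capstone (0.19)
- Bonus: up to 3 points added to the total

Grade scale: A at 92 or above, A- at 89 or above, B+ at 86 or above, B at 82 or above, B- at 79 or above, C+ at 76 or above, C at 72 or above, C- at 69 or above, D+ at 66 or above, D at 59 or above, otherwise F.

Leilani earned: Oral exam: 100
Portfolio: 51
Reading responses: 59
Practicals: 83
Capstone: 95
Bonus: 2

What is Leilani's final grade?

B

Weighted total:
  Oral exam 100 × 0.17 = 17
  Portfolio 51 × 0.08 = 4.08
  Reading responses 59 × 0.15 = 8.85
  Practicals 83 × 0.41 = 34.03
  Capstone 95 × 0.19 = 18.05
Sum = 82.01
Bonus: 82.01 + 2 = 84.01
84.01 is ≥ 82 and < 86 → B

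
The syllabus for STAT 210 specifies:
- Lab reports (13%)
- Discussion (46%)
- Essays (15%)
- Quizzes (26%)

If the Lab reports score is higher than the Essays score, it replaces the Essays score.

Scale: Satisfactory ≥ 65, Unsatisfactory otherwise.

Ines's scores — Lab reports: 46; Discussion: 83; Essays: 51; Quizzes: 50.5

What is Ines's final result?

Lab reports (46) ≤ Essays (51), so Essays stays at 51.
Weighted total:
  Lab reports 46 × 0.13 = 5.98
  Discussion 83 × 0.46 = 38.18
  Essays 51 × 0.15 = 7.65
  Quizzes 50.5 × 0.26 = 13.13
Sum = 64.94
64.94 < 65 → Unsatisfactory

Unsatisfactory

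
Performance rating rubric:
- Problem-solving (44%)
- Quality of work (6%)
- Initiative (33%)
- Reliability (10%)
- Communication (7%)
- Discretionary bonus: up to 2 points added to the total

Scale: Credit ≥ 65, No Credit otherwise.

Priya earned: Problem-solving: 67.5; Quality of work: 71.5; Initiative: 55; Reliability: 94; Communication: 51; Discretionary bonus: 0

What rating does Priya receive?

Credit

Weighted total:
  Problem-solving 67.5 × 0.44 = 29.7
  Quality of work 71.5 × 0.06 = 4.29
  Initiative 55 × 0.33 = 18.15
  Reliability 94 × 0.1 = 9.4
  Communication 51 × 0.07 = 3.57
Sum = 65.11
Discretionary bonus: 65.11 + 0 = 65.11
65.11 ≥ 65 → Credit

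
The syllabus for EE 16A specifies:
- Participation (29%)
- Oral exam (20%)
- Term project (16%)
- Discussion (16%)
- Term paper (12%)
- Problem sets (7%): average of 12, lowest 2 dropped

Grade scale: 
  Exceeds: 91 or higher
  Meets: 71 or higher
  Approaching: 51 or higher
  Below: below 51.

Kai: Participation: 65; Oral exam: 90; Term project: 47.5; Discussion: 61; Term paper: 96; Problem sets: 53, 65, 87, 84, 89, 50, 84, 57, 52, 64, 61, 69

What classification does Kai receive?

Approaching

Problem sets: drop 50, 52 → average of remaining 10 = 713/10 = 71.3
Weighted total:
  Participation 65 × 0.29 = 18.85
  Oral exam 90 × 0.2 = 18
  Term project 47.5 × 0.16 = 7.6
  Discussion 61 × 0.16 = 9.76
  Term paper 96 × 0.12 = 11.52
  Problem sets 71.3 × 0.07 = 4.991
Sum = 70.721
70.721 is ≥ 51 and < 71 → Approaching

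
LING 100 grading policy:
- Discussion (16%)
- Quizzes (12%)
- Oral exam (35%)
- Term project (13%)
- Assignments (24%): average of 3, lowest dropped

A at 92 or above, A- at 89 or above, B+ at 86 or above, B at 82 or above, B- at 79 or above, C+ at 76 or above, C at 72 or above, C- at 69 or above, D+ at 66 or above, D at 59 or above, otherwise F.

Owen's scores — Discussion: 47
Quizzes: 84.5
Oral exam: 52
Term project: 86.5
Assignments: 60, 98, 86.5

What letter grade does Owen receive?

Assignments: drop 60 → average of remaining 2 = 184.5/2 = 92.25
Weighted total:
  Discussion 47 × 0.16 = 7.52
  Quizzes 84.5 × 0.12 = 10.14
  Oral exam 52 × 0.35 = 18.2
  Term project 86.5 × 0.13 = 11.245
  Assignments 92.25 × 0.24 = 22.14
Sum = 69.245
69.245 is ≥ 69 and < 72 → C-

C-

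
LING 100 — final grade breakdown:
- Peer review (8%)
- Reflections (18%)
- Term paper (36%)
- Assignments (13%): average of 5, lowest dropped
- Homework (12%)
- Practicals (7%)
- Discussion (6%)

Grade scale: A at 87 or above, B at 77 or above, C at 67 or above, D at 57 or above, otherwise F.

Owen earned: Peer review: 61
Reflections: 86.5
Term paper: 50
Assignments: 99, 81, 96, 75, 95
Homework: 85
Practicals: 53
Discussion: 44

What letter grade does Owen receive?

C

Assignments: drop 75 → average of remaining 4 = 371/4 = 92.75
Weighted total:
  Peer review 61 × 0.08 = 4.88
  Reflections 86.5 × 0.18 = 15.57
  Term paper 50 × 0.36 = 18
  Assignments 92.75 × 0.13 = 12.0575
  Homework 85 × 0.12 = 10.2
  Practicals 53 × 0.07 = 3.71
  Discussion 44 × 0.06 = 2.64
Sum = 67.0575
67.0575 is ≥ 67 and < 77 → C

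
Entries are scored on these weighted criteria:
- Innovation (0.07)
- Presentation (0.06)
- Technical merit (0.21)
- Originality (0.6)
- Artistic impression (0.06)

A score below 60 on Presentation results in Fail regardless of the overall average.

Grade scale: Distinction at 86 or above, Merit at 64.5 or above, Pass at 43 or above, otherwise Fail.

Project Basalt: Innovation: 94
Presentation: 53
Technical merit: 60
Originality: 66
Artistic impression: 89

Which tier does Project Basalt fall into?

Fail

Presentation score 53 < 60: minimum not met.
Weighted total:
  Innovation 94 × 0.07 = 6.58
  Presentation 53 × 0.06 = 3.18
  Technical merit 60 × 0.21 = 12.6
  Originality 66 × 0.6 = 39.6
  Artistic impression 89 × 0.06 = 5.34
Sum = 67.3
Because the Presentation minimum was not met, the result is Fail.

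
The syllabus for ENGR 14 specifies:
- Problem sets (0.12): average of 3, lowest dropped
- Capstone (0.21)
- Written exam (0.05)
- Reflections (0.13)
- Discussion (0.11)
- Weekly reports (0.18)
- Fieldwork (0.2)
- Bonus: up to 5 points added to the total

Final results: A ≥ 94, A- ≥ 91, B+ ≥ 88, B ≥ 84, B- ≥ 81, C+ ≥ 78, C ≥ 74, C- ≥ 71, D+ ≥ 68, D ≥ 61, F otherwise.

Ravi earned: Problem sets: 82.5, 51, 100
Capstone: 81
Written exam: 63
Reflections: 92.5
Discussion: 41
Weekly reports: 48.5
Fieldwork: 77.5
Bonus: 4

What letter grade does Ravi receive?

C

Problem sets: drop 51 → average of remaining 2 = 182.5/2 = 91.25
Weighted total:
  Problem sets 91.25 × 0.12 = 10.95
  Capstone 81 × 0.21 = 17.01
  Written exam 63 × 0.05 = 3.15
  Reflections 92.5 × 0.13 = 12.025
  Discussion 41 × 0.11 = 4.51
  Weekly reports 48.5 × 0.18 = 8.73
  Fieldwork 77.5 × 0.2 = 15.5
Sum = 71.875
Bonus: 71.875 + 4 = 75.875
75.875 is ≥ 74 and < 78 → C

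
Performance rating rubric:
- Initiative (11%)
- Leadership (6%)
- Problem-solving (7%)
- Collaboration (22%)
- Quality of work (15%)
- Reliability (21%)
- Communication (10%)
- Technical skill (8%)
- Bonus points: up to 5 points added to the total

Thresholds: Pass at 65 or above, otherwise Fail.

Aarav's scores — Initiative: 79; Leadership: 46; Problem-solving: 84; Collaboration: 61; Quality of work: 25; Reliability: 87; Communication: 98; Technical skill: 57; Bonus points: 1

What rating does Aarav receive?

Weighted total:
  Initiative 79 × 0.11 = 8.69
  Leadership 46 × 0.06 = 2.76
  Problem-solving 84 × 0.07 = 5.88
  Collaboration 61 × 0.22 = 13.42
  Quality of work 25 × 0.15 = 3.75
  Reliability 87 × 0.21 = 18.27
  Communication 98 × 0.1 = 9.8
  Technical skill 57 × 0.08 = 4.56
Sum = 67.13
Bonus points: 67.13 + 1 = 68.13
68.13 ≥ 65 → Pass

Pass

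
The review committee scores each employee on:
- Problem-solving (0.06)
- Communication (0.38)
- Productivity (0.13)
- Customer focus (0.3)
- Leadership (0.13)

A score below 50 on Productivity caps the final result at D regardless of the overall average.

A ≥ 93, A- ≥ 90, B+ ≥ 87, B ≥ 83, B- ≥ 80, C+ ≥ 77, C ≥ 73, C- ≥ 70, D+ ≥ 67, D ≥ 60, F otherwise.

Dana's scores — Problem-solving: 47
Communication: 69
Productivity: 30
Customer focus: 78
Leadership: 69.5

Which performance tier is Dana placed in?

D

Productivity score 30 < 50: minimum not met.
Weighted total:
  Problem-solving 47 × 0.06 = 2.82
  Communication 69 × 0.38 = 26.22
  Productivity 30 × 0.13 = 3.9
  Customer focus 78 × 0.3 = 23.4
  Leadership 69.5 × 0.13 = 9.035
Sum = 65.375
65.375 would be D; cap at D applies → D.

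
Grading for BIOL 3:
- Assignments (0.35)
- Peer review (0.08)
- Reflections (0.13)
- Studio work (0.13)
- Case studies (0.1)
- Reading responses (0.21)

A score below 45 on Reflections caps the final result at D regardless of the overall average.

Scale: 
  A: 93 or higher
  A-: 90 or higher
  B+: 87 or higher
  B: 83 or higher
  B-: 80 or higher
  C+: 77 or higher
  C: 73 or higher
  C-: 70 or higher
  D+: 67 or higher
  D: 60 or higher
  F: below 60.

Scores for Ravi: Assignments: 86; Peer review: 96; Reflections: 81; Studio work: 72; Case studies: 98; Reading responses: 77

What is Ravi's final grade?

B

Reflections score 81 ≥ 45: minimum met.
Weighted total:
  Assignments 86 × 0.35 = 30.1
  Peer review 96 × 0.08 = 7.68
  Reflections 81 × 0.13 = 10.53
  Studio work 72 × 0.13 = 9.36
  Case studies 98 × 0.1 = 9.8
  Reading responses 77 × 0.21 = 16.17
Sum = 83.64
83.64 is ≥ 83 and < 87 → B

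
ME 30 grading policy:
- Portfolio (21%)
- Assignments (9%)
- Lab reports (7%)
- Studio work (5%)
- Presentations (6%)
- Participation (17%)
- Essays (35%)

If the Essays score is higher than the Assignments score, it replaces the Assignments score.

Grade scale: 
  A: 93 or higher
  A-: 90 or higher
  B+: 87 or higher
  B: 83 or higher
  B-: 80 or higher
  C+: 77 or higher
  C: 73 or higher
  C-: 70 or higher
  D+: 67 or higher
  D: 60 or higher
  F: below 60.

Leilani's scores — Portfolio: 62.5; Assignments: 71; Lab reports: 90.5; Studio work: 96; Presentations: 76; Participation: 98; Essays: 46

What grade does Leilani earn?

D+

Essays (46) ≤ Assignments (71), so Assignments stays at 71.
Weighted total:
  Portfolio 62.5 × 0.21 = 13.125
  Assignments 71 × 0.09 = 6.39
  Lab reports 90.5 × 0.07 = 6.335
  Studio work 96 × 0.05 = 4.8
  Presentations 76 × 0.06 = 4.56
  Participation 98 × 0.17 = 16.66
  Essays 46 × 0.35 = 16.1
Sum = 67.97
67.97 is ≥ 67 and < 70 → D+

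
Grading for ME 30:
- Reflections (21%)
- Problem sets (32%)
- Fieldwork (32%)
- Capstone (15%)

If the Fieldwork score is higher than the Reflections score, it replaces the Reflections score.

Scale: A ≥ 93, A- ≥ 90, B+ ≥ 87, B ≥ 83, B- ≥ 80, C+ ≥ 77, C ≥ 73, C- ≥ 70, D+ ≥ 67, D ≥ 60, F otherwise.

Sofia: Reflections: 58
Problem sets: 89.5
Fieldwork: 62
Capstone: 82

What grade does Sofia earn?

Fieldwork (62) > Reflections (58), so Reflections counts as 62.
Weighted total:
  Reflections 62 × 0.21 = 13.02
  Problem sets 89.5 × 0.32 = 28.64
  Fieldwork 62 × 0.32 = 19.84
  Capstone 82 × 0.15 = 12.3
Sum = 73.8
73.8 is ≥ 73 and < 77 → C

C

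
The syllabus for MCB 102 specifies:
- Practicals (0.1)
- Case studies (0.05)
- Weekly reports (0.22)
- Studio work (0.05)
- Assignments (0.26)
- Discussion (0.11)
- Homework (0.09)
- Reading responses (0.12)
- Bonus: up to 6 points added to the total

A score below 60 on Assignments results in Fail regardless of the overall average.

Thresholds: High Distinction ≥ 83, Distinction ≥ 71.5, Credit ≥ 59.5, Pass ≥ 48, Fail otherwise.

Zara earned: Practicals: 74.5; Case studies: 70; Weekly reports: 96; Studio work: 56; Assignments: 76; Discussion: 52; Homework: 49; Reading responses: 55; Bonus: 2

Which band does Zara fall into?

Distinction

Assignments score 76 ≥ 60: minimum met.
Weighted total:
  Practicals 74.5 × 0.1 = 7.45
  Case studies 70 × 0.05 = 3.5
  Weekly reports 96 × 0.22 = 21.12
  Studio work 56 × 0.05 = 2.8
  Assignments 76 × 0.26 = 19.76
  Discussion 52 × 0.11 = 5.72
  Homework 49 × 0.09 = 4.41
  Reading responses 55 × 0.12 = 6.6
Sum = 71.36
Bonus: 71.36 + 2 = 73.36
73.36 is ≥ 71.5 and < 83 → Distinction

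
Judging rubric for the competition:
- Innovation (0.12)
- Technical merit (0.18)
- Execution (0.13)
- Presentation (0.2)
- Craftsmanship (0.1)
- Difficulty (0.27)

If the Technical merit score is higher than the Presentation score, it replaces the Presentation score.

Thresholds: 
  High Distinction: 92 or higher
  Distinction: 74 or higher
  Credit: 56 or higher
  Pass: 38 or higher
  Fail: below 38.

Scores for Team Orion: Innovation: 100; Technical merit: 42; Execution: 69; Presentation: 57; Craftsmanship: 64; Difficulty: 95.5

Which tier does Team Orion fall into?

Credit

Technical merit (42) ≤ Presentation (57), so Presentation stays at 57.
Weighted total:
  Innovation 100 × 0.12 = 12
  Technical merit 42 × 0.18 = 7.56
  Execution 69 × 0.13 = 8.97
  Presentation 57 × 0.2 = 11.4
  Craftsmanship 64 × 0.1 = 6.4
  Difficulty 95.5 × 0.27 = 25.785
Sum = 72.115
72.115 is ≥ 56 and < 74 → Credit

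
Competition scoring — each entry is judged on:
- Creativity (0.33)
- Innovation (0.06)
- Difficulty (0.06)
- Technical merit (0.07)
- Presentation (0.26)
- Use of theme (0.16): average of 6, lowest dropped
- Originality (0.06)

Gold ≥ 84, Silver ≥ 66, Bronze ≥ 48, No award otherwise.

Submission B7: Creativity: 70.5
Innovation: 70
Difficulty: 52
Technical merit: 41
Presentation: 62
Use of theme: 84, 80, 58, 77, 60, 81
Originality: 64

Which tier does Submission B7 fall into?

Use of theme: drop 58 → average of remaining 5 = 382/5 = 76.4
Weighted total:
  Creativity 70.5 × 0.33 = 23.265
  Innovation 70 × 0.06 = 4.2
  Difficulty 52 × 0.06 = 3.12
  Technical merit 41 × 0.07 = 2.87
  Presentation 62 × 0.26 = 16.12
  Use of theme 76.4 × 0.16 = 12.224
  Originality 64 × 0.06 = 3.84
Sum = 65.639
65.639 is ≥ 48 and < 66 → Bronze

Bronze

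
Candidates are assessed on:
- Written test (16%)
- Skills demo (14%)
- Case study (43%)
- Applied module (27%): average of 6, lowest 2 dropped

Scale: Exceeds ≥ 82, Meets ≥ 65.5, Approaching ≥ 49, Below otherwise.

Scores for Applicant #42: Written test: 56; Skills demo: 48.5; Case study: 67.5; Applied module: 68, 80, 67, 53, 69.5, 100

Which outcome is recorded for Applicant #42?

Applied module: drop 53, 67 → average of remaining 4 = 317.5/4 = 79.375
Weighted total:
  Written test 56 × 0.16 = 8.96
  Skills demo 48.5 × 0.14 = 6.79
  Case study 67.5 × 0.43 = 29.025
  Applied module 79.375 × 0.27 = 21.43125
Sum = 66.20625
66.20625 is ≥ 65.5 and < 82 → Meets

Meets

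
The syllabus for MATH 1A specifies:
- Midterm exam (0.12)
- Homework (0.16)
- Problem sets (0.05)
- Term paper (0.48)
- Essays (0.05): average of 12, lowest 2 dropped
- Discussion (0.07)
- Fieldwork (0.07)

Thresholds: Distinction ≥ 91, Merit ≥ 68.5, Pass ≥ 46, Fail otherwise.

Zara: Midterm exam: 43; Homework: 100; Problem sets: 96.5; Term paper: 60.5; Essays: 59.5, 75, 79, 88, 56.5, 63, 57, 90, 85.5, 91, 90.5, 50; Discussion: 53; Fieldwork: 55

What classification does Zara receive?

Essays: drop 50, 56.5 → average of remaining 10 = 778.5/10 = 77.85
Weighted total:
  Midterm exam 43 × 0.12 = 5.16
  Homework 100 × 0.16 = 16
  Problem sets 96.5 × 0.05 = 4.825
  Term paper 60.5 × 0.48 = 29.04
  Essays 77.85 × 0.05 = 3.8925
  Discussion 53 × 0.07 = 3.71
  Fieldwork 55 × 0.07 = 3.85
Sum = 66.4775
66.4775 is ≥ 46 and < 68.5 → Pass

Pass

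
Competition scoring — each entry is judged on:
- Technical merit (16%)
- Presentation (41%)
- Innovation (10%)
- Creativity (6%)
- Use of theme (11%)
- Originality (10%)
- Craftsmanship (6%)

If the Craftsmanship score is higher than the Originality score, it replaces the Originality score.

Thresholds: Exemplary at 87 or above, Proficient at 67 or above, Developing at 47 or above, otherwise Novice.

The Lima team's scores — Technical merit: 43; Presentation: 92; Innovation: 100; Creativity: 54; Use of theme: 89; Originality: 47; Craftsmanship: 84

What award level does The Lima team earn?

Craftsmanship (84) > Originality (47), so Originality counts as 84.
Weighted total:
  Technical merit 43 × 0.16 = 6.88
  Presentation 92 × 0.41 = 37.72
  Innovation 100 × 0.1 = 10
  Creativity 54 × 0.06 = 3.24
  Use of theme 89 × 0.11 = 9.79
  Originality 84 × 0.1 = 8.4
  Craftsmanship 84 × 0.06 = 5.04
Sum = 81.07
81.07 is ≥ 67 and < 87 → Proficient

Proficient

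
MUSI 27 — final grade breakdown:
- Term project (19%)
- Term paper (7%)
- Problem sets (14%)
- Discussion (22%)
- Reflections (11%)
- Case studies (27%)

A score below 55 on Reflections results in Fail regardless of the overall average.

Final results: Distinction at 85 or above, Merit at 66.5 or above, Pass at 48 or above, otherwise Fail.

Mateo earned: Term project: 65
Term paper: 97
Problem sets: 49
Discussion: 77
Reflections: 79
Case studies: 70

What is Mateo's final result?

Merit

Reflections score 79 ≥ 55: minimum met.
Weighted total:
  Term project 65 × 0.19 = 12.35
  Term paper 97 × 0.07 = 6.79
  Problem sets 49 × 0.14 = 6.86
  Discussion 77 × 0.22 = 16.94
  Reflections 79 × 0.11 = 8.69
  Case studies 70 × 0.27 = 18.9
Sum = 70.53
70.53 is ≥ 66.5 and < 85 → Merit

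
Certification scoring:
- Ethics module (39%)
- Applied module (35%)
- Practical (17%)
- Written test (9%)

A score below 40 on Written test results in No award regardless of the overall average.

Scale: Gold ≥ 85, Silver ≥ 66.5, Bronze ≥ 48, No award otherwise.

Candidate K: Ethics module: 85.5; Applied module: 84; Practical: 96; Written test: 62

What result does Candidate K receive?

Written test score 62 ≥ 40: minimum met.
Weighted total:
  Ethics module 85.5 × 0.39 = 33.345
  Applied module 84 × 0.35 = 29.4
  Practical 96 × 0.17 = 16.32
  Written test 62 × 0.09 = 5.58
Sum = 84.645
84.645 is ≥ 66.5 and < 85 → Silver

Silver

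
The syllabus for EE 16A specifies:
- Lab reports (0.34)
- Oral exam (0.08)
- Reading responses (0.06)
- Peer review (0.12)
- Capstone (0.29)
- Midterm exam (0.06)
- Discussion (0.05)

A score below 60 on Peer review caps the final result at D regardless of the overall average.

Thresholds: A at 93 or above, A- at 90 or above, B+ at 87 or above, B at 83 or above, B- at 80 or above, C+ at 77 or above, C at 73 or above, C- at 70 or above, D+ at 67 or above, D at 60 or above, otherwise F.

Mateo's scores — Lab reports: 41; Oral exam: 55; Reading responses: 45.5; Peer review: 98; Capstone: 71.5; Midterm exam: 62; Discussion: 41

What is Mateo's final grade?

Peer review score 98 ≥ 60: minimum met.
Weighted total:
  Lab reports 41 × 0.34 = 13.94
  Oral exam 55 × 0.08 = 4.4
  Reading responses 45.5 × 0.06 = 2.73
  Peer review 98 × 0.12 = 11.76
  Capstone 71.5 × 0.29 = 20.735
  Midterm exam 62 × 0.06 = 3.72
  Discussion 41 × 0.05 = 2.05
Sum = 59.335
59.335 < 60 → F

F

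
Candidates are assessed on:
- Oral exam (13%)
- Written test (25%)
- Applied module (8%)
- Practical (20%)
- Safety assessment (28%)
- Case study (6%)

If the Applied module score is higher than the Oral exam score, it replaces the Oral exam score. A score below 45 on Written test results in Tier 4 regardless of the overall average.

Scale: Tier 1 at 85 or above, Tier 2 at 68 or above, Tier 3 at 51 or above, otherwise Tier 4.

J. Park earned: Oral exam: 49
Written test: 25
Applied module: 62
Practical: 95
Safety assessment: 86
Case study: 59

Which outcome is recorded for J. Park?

Applied module (62) > Oral exam (49), so Oral exam counts as 62.
Written test score 25 < 45: minimum not met.
Weighted total:
  Oral exam 62 × 0.13 = 8.06
  Written test 25 × 0.25 = 6.25
  Applied module 62 × 0.08 = 4.96
  Practical 95 × 0.2 = 19
  Safety assessment 86 × 0.28 = 24.08
  Case study 59 × 0.06 = 3.54
Sum = 65.89
Because the Written test minimum was not met, the result is Tier 4.

Tier 4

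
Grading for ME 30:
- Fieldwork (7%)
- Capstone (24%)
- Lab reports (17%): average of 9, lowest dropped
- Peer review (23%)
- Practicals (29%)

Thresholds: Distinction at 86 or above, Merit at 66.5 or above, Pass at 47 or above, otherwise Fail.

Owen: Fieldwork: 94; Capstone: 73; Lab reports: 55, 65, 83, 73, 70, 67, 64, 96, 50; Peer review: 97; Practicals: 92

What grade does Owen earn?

Lab reports: drop 50 → average of remaining 8 = 573/8 = 71.625
Weighted total:
  Fieldwork 94 × 0.07 = 6.58
  Capstone 73 × 0.24 = 17.52
  Lab reports 71.625 × 0.17 = 12.17625
  Peer review 97 × 0.23 = 22.31
  Practicals 92 × 0.29 = 26.68
Sum = 85.26625
85.26625 is ≥ 66.5 and < 86 → Merit

Merit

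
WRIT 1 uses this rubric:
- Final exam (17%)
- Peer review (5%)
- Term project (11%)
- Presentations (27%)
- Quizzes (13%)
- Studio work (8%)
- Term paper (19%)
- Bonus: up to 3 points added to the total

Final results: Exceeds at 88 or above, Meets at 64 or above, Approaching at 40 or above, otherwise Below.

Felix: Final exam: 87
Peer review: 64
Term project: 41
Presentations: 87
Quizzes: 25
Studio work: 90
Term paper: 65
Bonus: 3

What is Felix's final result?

Weighted total:
  Final exam 87 × 0.17 = 14.79
  Peer review 64 × 0.05 = 3.2
  Term project 41 × 0.11 = 4.51
  Presentations 87 × 0.27 = 23.49
  Quizzes 25 × 0.13 = 3.25
  Studio work 90 × 0.08 = 7.2
  Term paper 65 × 0.19 = 12.35
Sum = 68.79
Bonus: 68.79 + 3 = 71.79
71.79 is ≥ 64 and < 88 → Meets

Meets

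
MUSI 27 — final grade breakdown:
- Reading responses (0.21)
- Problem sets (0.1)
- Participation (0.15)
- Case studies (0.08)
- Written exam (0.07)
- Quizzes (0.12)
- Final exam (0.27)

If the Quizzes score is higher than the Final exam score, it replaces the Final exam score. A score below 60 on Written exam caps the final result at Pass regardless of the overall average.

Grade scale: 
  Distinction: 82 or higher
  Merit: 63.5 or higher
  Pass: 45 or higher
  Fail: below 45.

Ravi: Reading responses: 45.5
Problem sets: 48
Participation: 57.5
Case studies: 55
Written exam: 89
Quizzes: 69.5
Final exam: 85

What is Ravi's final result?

Merit

Quizzes (69.5) ≤ Final exam (85), so Final exam stays at 85.
Written exam score 89 ≥ 60: minimum met.
Weighted total:
  Reading responses 45.5 × 0.21 = 9.555
  Problem sets 48 × 0.1 = 4.8
  Participation 57.5 × 0.15 = 8.625
  Case studies 55 × 0.08 = 4.4
  Written exam 89 × 0.07 = 6.23
  Quizzes 69.5 × 0.12 = 8.34
  Final exam 85 × 0.27 = 22.95
Sum = 64.9
64.9 is ≥ 63.5 and < 82 → Merit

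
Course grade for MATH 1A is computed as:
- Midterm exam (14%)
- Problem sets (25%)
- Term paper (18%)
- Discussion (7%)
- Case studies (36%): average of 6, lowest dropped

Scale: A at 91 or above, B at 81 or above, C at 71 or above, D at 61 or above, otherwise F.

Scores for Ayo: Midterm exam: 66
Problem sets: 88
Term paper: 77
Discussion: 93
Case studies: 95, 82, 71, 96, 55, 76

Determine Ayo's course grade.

B

Case studies: drop 55 → average of remaining 5 = 420/5 = 84
Weighted total:
  Midterm exam 66 × 0.14 = 9.24
  Problem sets 88 × 0.25 = 22
  Term paper 77 × 0.18 = 13.86
  Discussion 93 × 0.07 = 6.51
  Case studies 84 × 0.36 = 30.24
Sum = 81.85
81.85 is ≥ 81 and < 91 → B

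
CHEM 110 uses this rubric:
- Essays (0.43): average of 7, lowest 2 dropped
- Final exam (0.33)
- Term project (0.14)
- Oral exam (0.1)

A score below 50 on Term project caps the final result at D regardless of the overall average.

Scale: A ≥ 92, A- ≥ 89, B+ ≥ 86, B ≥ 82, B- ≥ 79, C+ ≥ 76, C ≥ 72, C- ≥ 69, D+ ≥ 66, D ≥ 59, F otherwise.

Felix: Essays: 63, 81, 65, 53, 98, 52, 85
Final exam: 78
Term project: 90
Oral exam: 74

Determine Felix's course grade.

Essays: drop 52, 53 → average of remaining 5 = 392/5 = 78.4
Term project score 90 ≥ 50: minimum met.
Weighted total:
  Essays 78.4 × 0.43 = 33.712
  Final exam 78 × 0.33 = 25.74
  Term project 90 × 0.14 = 12.6
  Oral exam 74 × 0.1 = 7.4
Sum = 79.452
79.452 is ≥ 79 and < 82 → B-

B-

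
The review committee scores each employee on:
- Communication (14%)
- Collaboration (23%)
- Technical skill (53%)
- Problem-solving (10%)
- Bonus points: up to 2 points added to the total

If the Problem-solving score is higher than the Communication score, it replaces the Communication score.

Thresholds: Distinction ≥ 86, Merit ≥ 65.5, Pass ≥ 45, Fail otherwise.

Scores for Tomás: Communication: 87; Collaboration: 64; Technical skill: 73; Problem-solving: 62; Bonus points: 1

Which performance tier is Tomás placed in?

Merit

Problem-solving (62) ≤ Communication (87), so Communication stays at 87.
Weighted total:
  Communication 87 × 0.14 = 12.18
  Collaboration 64 × 0.23 = 14.72
  Technical skill 73 × 0.53 = 38.69
  Problem-solving 62 × 0.1 = 6.2
Sum = 71.79
Bonus points: 71.79 + 1 = 72.79
72.79 is ≥ 65.5 and < 86 → Merit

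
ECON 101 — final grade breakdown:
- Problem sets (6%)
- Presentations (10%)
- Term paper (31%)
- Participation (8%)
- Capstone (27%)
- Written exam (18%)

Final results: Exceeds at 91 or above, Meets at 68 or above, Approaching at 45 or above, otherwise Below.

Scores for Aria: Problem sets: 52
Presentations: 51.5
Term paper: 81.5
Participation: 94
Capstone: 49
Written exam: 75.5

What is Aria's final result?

Approaching

Weighted total:
  Problem sets 52 × 0.06 = 3.12
  Presentations 51.5 × 0.1 = 5.15
  Term paper 81.5 × 0.31 = 25.265
  Participation 94 × 0.08 = 7.52
  Capstone 49 × 0.27 = 13.23
  Written exam 75.5 × 0.18 = 13.59
Sum = 67.875
67.875 is ≥ 45 and < 68 → Approaching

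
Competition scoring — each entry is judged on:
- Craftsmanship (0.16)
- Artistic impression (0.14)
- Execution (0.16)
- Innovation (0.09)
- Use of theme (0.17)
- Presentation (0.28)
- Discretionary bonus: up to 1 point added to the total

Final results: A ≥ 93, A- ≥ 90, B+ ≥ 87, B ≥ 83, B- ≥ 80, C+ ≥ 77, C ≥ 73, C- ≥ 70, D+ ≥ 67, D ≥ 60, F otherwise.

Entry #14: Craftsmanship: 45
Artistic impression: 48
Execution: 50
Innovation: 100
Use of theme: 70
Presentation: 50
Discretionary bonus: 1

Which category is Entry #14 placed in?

Weighted total:
  Craftsmanship 45 × 0.16 = 7.2
  Artistic impression 48 × 0.14 = 6.72
  Execution 50 × 0.16 = 8
  Innovation 100 × 0.09 = 9
  Use of theme 70 × 0.17 = 11.9
  Presentation 50 × 0.28 = 14
Sum = 56.82
Discretionary bonus: 56.82 + 1 = 57.82
57.82 < 60 → F

F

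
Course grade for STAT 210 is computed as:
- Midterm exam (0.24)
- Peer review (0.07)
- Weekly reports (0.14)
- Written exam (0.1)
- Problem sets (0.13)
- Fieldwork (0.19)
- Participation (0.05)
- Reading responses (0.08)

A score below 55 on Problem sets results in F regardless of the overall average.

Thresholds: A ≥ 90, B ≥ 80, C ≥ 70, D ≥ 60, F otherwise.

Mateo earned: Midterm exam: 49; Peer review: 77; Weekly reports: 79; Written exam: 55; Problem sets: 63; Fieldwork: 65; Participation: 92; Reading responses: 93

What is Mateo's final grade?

D

Problem sets score 63 ≥ 55: minimum met.
Weighted total:
  Midterm exam 49 × 0.24 = 11.76
  Peer review 77 × 0.07 = 5.39
  Weekly reports 79 × 0.14 = 11.06
  Written exam 55 × 0.1 = 5.5
  Problem sets 63 × 0.13 = 8.19
  Fieldwork 65 × 0.19 = 12.35
  Participation 92 × 0.05 = 4.6
  Reading responses 93 × 0.08 = 7.44
Sum = 66.29
66.29 is ≥ 60 and < 70 → D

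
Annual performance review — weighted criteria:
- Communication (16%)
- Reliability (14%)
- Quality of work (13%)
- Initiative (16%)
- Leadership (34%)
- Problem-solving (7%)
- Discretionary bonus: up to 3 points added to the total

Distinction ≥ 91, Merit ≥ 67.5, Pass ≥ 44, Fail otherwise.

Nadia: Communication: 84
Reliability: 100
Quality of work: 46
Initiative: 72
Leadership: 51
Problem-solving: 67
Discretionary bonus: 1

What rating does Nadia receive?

Weighted total:
  Communication 84 × 0.16 = 13.44
  Reliability 100 × 0.14 = 14
  Quality of work 46 × 0.13 = 5.98
  Initiative 72 × 0.16 = 11.52
  Leadership 51 × 0.34 = 17.34
  Problem-solving 67 × 0.07 = 4.69
Sum = 66.97
Discretionary bonus: 66.97 + 1 = 67.97
67.97 is ≥ 67.5 and < 91 → Merit

Merit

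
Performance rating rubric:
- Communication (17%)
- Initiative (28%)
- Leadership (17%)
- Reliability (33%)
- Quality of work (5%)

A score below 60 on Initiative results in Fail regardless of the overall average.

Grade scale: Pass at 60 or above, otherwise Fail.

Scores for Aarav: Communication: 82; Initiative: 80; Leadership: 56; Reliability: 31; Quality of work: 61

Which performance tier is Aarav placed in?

Fail

Initiative score 80 ≥ 60: minimum met.
Weighted total:
  Communication 82 × 0.17 = 13.94
  Initiative 80 × 0.28 = 22.4
  Leadership 56 × 0.17 = 9.52
  Reliability 31 × 0.33 = 10.23
  Quality of work 61 × 0.05 = 3.05
Sum = 59.14
59.14 < 60 → Fail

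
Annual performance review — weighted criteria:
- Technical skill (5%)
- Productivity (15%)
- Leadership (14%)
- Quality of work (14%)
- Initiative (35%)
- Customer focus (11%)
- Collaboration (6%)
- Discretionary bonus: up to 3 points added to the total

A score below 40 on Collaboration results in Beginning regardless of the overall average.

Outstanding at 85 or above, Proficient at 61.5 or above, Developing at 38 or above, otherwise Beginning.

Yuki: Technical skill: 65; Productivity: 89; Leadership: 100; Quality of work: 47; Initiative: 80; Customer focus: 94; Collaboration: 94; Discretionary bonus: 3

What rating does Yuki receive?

Collaboration score 94 ≥ 40: minimum met.
Weighted total:
  Technical skill 65 × 0.05 = 3.25
  Productivity 89 × 0.15 = 13.35
  Leadership 100 × 0.14 = 14
  Quality of work 47 × 0.14 = 6.58
  Initiative 80 × 0.35 = 28
  Customer focus 94 × 0.11 = 10.34
  Collaboration 94 × 0.06 = 5.64
Sum = 81.16
Discretionary bonus: 81.16 + 3 = 84.16
84.16 is ≥ 61.5 and < 85 → Proficient

Proficient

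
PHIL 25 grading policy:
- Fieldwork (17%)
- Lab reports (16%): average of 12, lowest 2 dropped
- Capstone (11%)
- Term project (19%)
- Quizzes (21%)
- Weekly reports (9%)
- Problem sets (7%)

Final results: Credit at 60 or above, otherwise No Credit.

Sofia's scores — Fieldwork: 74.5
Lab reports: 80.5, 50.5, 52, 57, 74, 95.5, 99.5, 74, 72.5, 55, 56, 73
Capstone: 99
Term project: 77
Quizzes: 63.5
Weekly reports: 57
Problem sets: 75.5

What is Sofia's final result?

Lab reports: drop 50.5, 52 → average of remaining 10 = 737/10 = 73.7
Weighted total:
  Fieldwork 74.5 × 0.17 = 12.665
  Lab reports 73.7 × 0.16 = 11.792
  Capstone 99 × 0.11 = 10.89
  Term project 77 × 0.19 = 14.63
  Quizzes 63.5 × 0.21 = 13.335
  Weekly reports 57 × 0.09 = 5.13
  Problem sets 75.5 × 0.07 = 5.285
Sum = 73.727
73.727 ≥ 60 → Credit

Credit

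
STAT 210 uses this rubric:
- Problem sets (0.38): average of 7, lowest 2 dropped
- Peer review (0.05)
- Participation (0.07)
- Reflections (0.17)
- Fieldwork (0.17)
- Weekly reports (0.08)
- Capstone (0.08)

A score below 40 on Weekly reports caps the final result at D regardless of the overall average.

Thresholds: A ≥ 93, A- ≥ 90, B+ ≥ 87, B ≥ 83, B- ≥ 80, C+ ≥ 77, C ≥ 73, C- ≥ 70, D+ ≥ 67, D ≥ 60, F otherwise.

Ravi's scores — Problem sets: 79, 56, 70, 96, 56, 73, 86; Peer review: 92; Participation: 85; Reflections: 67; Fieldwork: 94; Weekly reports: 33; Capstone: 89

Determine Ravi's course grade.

Problem sets: drop 56, 56 → average of remaining 5 = 404/5 = 80.8
Weekly reports score 33 < 40: minimum not met.
Weighted total:
  Problem sets 80.8 × 0.38 = 30.704
  Peer review 92 × 0.05 = 4.6
  Participation 85 × 0.07 = 5.95
  Reflections 67 × 0.17 = 11.39
  Fieldwork 94 × 0.17 = 15.98
  Weekly reports 33 × 0.08 = 2.64
  Capstone 89 × 0.08 = 7.12
Sum = 78.384
78.384 would be C+; cap at D applies → D.

D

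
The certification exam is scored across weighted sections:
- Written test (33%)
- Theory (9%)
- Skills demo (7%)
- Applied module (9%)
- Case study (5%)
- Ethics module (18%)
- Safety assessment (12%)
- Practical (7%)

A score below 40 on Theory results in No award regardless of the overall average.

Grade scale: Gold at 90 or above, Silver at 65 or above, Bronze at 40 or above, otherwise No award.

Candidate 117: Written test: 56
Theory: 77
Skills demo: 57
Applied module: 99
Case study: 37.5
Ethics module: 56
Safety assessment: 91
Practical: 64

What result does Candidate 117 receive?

Theory score 77 ≥ 40: minimum met.
Weighted total:
  Written test 56 × 0.33 = 18.48
  Theory 77 × 0.09 = 6.93
  Skills demo 57 × 0.07 = 3.99
  Applied module 99 × 0.09 = 8.91
  Case study 37.5 × 0.05 = 1.875
  Ethics module 56 × 0.18 = 10.08
  Safety assessment 91 × 0.12 = 10.92
  Practical 64 × 0.07 = 4.48
Sum = 65.665
65.665 is ≥ 65 and < 90 → Silver

Silver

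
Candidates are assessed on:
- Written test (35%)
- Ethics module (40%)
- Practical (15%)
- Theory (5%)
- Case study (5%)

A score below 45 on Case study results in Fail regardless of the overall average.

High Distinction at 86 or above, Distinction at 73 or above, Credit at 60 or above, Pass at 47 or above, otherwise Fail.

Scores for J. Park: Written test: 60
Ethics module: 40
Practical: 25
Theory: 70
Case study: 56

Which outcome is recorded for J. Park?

Case study score 56 ≥ 45: minimum met.
Weighted total:
  Written test 60 × 0.35 = 21
  Ethics module 40 × 0.4 = 16
  Practical 25 × 0.15 = 3.75
  Theory 70 × 0.05 = 3.5
  Case study 56 × 0.05 = 2.8
Sum = 47.05
47.05 is ≥ 47 and < 60 → Pass

Pass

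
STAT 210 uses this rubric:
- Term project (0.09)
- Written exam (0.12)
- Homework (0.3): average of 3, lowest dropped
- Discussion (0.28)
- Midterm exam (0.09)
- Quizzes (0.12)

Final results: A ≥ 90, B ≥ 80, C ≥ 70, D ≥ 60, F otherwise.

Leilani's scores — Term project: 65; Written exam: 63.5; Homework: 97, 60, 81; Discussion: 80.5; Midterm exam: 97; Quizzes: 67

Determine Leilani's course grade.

Homework: drop 60 → average of remaining 2 = 178/2 = 89
Weighted total:
  Term project 65 × 0.09 = 5.85
  Written exam 63.5 × 0.12 = 7.62
  Homework 89 × 0.3 = 26.7
  Discussion 80.5 × 0.28 = 22.54
  Midterm exam 97 × 0.09 = 8.73
  Quizzes 67 × 0.12 = 8.04
Sum = 79.48
79.48 is ≥ 70 and < 80 → C

C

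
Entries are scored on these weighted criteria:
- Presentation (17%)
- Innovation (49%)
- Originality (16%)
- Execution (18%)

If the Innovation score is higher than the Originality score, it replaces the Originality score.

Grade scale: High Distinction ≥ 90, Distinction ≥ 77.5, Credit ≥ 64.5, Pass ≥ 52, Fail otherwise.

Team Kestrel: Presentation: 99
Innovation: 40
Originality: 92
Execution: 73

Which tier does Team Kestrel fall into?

Innovation (40) ≤ Originality (92), so Originality stays at 92.
Weighted total:
  Presentation 99 × 0.17 = 16.83
  Innovation 40 × 0.49 = 19.6
  Originality 92 × 0.16 = 14.72
  Execution 73 × 0.18 = 13.14
Sum = 64.29
64.29 is ≥ 52 and < 64.5 → Pass

Pass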